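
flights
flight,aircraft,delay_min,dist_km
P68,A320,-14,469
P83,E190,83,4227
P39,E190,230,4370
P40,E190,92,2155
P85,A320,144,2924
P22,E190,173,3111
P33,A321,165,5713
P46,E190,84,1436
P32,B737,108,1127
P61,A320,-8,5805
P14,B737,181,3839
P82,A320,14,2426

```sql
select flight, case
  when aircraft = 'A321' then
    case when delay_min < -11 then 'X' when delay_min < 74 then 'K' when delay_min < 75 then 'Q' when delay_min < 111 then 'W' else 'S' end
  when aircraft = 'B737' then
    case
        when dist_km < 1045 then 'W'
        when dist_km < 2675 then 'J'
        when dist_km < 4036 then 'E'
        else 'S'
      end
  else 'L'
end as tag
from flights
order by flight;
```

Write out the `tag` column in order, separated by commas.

flight=P14: aircraft='B737' → inner[dist_km < 4036] → E
flight=P22: aircraft='E190' → outer ELSE → L
flight=P32: aircraft='B737' → inner[dist_km < 2675] → J
flight=P33: aircraft='A321' → inner[ELSE] → S
flight=P39: aircraft='E190' → outer ELSE → L
flight=P40: aircraft='E190' → outer ELSE → L
flight=P46: aircraft='E190' → outer ELSE → L
flight=P61: aircraft='A320' → outer ELSE → L
flight=P68: aircraft='A320' → outer ELSE → L
flight=P82: aircraft='A320' → outer ELSE → L
flight=P83: aircraft='E190' → outer ELSE → L
flight=P85: aircraft='A320' → outer ELSE → L

E, L, J, S, L, L, L, L, L, L, L, L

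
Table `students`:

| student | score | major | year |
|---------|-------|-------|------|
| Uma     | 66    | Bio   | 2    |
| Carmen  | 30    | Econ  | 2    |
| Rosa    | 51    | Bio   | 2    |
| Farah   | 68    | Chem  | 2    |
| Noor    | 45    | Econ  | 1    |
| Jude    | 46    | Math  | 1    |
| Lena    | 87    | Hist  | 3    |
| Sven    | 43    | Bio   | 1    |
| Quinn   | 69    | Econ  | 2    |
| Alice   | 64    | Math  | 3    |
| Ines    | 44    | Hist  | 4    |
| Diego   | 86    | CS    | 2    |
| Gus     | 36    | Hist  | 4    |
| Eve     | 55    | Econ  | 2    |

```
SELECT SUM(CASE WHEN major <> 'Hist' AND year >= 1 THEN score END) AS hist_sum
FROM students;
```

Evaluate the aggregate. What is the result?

student=Uma: ✓ → 66
student=Carmen: ✓ → 30
student=Rosa: ✓ → 51
student=Farah: ✓ → 68
student=Noor: ✓ → 45
student=Jude: ✓ → 46
student=Lena: ✗
student=Sven: ✓ → 43
student=Quinn: ✓ → 69
student=Alice: ✓ → 64
student=Ines: ✗
student=Diego: ✓ → 86
student=Gus: ✗
student=Eve: ✓ → 55
hist_sum = 66 + 30 + 51 + 68 + 45 + 46 + 43 + 69 + 64 + 86 + 55 = 623

623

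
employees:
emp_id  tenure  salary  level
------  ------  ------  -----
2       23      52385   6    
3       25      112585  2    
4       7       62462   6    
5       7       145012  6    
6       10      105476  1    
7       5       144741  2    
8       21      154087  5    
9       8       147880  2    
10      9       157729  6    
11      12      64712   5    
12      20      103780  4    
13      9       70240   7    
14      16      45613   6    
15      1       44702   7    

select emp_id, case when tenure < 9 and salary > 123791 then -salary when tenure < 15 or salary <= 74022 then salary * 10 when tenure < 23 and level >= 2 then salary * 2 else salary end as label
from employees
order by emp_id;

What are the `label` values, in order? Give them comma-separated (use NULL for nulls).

523850, 112585, 624620, -145012, 1054760, -144741, 308174, -147880, 1577290, 647120, 207560, 702400, 456130, 447020

emp_id=2: tenure < 15 or salary <= 74022 → 523850
emp_id=3: ELSE → 112585
emp_id=4: tenure < 15 or salary <= 74022 → 624620
emp_id=5: tenure < 9 and salary > 123791 → -145012
emp_id=6: tenure < 15 or salary <= 74022 → 1054760
emp_id=7: tenure < 9 and salary > 123791 → -144741
emp_id=8: tenure < 23 and level >= 2 → 308174
emp_id=9: tenure < 9 and salary > 123791 → -147880
emp_id=10: tenure < 15 or salary <= 74022 → 1577290
emp_id=11: tenure < 15 or salary <= 74022 → 647120
emp_id=12: tenure < 23 and level >= 2 → 207560
emp_id=13: tenure < 15 or salary <= 74022 → 702400
emp_id=14: tenure < 15 or salary <= 74022 → 456130
emp_id=15: tenure < 15 or salary <= 74022 → 447020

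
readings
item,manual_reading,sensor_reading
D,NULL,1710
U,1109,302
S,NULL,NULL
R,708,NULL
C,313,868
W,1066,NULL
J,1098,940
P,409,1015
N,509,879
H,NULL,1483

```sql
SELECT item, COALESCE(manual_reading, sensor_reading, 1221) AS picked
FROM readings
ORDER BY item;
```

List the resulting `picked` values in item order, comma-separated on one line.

313, 1710, 1483, 1098, 509, 409, 708, 1221, 1109, 1066

item=C: manual_reading=313 → 313
item=D: manual_reading=NULL, sensor_reading=1710 → 1710
item=H: manual_reading=NULL, sensor_reading=1483 → 1483
item=J: manual_reading=1098 → 1098
item=N: manual_reading=509 → 509
item=P: manual_reading=409 → 409
item=R: manual_reading=708 → 708
item=S: manual_reading=NULL, sensor_reading=NULL, → literal 1221 → 1221
item=U: manual_reading=1109 → 1109
item=W: manual_reading=1066 → 1066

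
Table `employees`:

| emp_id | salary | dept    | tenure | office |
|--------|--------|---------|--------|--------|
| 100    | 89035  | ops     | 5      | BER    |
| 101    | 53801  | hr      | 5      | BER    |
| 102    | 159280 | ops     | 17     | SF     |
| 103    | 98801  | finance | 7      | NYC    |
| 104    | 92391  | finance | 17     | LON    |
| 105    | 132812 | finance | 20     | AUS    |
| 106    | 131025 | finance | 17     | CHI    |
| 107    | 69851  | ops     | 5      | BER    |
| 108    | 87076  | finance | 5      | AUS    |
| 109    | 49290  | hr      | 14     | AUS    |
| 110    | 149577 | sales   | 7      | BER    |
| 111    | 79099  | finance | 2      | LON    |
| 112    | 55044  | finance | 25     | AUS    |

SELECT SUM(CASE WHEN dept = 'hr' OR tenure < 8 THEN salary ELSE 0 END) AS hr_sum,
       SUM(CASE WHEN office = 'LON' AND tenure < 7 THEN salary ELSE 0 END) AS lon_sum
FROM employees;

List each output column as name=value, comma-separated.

hr_sum=676530, lon_sum=79099

[hr_sum: dept = 'hr' OR tenure < 8]
emp_id=100: ✓ → 89035
emp_id=101: ✓ → 53801
emp_id=102: ✗
emp_id=103: ✓ → 98801
emp_id=104: ✗
emp_id=105: ✗
emp_id=106: ✗
emp_id=107: ✓ → 69851
emp_id=108: ✓ → 87076
emp_id=109: ✓ → 49290
emp_id=110: ✓ → 149577
emp_id=111: ✓ → 79099
emp_id=112: ✗
hr_sum = 89035 + 53801 + 98801 + 69851 + 87076 + 49290 + 149577 + 79099 = 676530
—
[lon_sum: office = 'LON' AND tenure < 7]
emp_id=100: ✗
emp_id=101: ✗
emp_id=102: ✗
emp_id=103: ✗
emp_id=104: ✗
emp_id=105: ✗
emp_id=106: ✗
emp_id=107: ✗
emp_id=108: ✗
emp_id=109: ✗
emp_id=110: ✗
emp_id=111: ✓ → 79099
emp_id=112: ✗
lon_sum = 79099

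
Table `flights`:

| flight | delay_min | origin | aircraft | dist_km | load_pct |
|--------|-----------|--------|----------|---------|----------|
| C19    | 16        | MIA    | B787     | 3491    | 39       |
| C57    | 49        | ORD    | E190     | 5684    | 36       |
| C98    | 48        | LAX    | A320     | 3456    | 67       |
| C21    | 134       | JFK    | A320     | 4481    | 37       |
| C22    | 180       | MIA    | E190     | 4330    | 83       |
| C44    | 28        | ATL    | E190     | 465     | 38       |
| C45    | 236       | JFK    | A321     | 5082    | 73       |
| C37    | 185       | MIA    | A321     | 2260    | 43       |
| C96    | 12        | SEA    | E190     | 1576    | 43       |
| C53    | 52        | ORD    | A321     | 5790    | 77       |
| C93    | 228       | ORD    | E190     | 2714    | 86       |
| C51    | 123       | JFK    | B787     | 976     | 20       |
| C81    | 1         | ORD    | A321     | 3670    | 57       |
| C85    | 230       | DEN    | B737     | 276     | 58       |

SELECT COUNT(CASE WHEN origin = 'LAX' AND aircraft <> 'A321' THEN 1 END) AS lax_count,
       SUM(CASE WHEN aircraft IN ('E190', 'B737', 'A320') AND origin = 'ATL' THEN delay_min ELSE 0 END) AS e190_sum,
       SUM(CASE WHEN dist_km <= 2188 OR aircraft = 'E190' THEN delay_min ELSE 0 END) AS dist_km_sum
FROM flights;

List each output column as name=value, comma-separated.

lax_count=1, e190_sum=28, dist_km_sum=850

[lax_count: origin = 'LAX' AND aircraft <> 'A321']
flight=C19: ✗
flight=C57: ✗
flight=C98: ✓ → 1
flight=C21: ✗
flight=C22: ✗
flight=C44: ✗
flight=C45: ✗
flight=C37: ✗
flight=C96: ✗
flight=C53: ✗
flight=C93: ✗
flight=C51: ✗
flight=C81: ✗
flight=C85: ✗
lax_count = COUNT(1) = 1
—
[e190_sum: aircraft IN ('E190', 'B737', 'A320') AND origin = 'ATL']
flight=C19: ✗
flight=C57: ✗
flight=C98: ✗
flight=C21: ✗
flight=C22: ✗
flight=C44: ✓ → 28
flight=C45: ✗
flight=C37: ✗
flight=C96: ✗
flight=C53: ✗
flight=C93: ✗
flight=C51: ✗
flight=C81: ✗
flight=C85: ✗
e190_sum = 28
—
[dist_km_sum: dist_km <= 2188 OR aircraft = 'E190']
flight=C19: ✗
flight=C57: ✓ → 49
flight=C98: ✗
flight=C21: ✗
flight=C22: ✓ → 180
flight=C44: ✓ → 28
flight=C45: ✗
flight=C37: ✗
flight=C96: ✓ → 12
flight=C53: ✗
flight=C93: ✓ → 228
flight=C51: ✓ → 123
flight=C81: ✗
flight=C85: ✓ → 230
dist_km_sum = 49 + 180 + 28 + 12 + 228 + 123 + 230 = 850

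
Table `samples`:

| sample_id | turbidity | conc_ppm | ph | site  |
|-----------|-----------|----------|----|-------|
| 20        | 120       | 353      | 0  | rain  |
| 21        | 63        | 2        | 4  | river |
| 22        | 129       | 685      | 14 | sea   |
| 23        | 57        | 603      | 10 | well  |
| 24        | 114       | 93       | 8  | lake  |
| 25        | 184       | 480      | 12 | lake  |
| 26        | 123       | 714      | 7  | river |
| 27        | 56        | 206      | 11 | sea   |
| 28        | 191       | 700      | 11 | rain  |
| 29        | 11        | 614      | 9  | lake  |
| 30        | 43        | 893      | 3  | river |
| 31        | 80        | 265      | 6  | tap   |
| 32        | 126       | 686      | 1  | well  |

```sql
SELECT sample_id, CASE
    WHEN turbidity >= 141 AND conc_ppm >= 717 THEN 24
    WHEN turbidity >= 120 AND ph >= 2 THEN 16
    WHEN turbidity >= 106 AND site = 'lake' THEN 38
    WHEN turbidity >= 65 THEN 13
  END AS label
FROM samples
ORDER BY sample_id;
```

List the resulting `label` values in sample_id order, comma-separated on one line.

sample_id=20: turbidity >= 65 → 13
sample_id=21: (no match → NULL) → NULL
sample_id=22: turbidity >= 120 AND ph >= 2 → 16
sample_id=23: (no match → NULL) → NULL
sample_id=24: turbidity >= 106 AND site = 'lake' → 38
sample_id=25: turbidity >= 120 AND ph >= 2 → 16
sample_id=26: turbidity >= 120 AND ph >= 2 → 16
sample_id=27: (no match → NULL) → NULL
sample_id=28: turbidity >= 120 AND ph >= 2 → 16
sample_id=29: (no match → NULL) → NULL
sample_id=30: (no match → NULL) → NULL
sample_id=31: turbidity >= 65 → 13
sample_id=32: turbidity >= 65 → 13

13, NULL, 16, NULL, 38, 16, 16, NULL, 16, NULL, NULL, 13, 13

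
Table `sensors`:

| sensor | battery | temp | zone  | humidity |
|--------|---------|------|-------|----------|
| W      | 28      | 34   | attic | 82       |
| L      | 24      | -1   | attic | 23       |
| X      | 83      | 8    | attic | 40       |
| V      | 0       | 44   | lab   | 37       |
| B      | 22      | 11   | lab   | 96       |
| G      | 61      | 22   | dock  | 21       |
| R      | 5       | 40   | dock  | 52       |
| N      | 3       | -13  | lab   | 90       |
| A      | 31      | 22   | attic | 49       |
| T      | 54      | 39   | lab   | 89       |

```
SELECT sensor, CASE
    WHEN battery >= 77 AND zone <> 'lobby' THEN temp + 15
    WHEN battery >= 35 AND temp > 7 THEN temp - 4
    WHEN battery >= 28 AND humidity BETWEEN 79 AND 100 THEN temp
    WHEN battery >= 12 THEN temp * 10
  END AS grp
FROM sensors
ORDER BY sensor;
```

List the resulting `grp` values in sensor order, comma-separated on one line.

220, 110, 18, -10, NULL, NULL, 35, NULL, 34, 23

sensor=A: battery >= 12 → 220
sensor=B: battery >= 12 → 110
sensor=G: battery >= 35 AND temp > 7 → 18
sensor=L: battery >= 12 → -10
sensor=N: (no match → NULL) → NULL
sensor=R: (no match → NULL) → NULL
sensor=T: battery >= 35 AND temp > 7 → 35
sensor=V: (no match → NULL) → NULL
sensor=W: battery >= 28 AND humidity BETWEEN 79 AND 100 → 34
sensor=X: battery >= 77 AND zone <> 'lobby' → 23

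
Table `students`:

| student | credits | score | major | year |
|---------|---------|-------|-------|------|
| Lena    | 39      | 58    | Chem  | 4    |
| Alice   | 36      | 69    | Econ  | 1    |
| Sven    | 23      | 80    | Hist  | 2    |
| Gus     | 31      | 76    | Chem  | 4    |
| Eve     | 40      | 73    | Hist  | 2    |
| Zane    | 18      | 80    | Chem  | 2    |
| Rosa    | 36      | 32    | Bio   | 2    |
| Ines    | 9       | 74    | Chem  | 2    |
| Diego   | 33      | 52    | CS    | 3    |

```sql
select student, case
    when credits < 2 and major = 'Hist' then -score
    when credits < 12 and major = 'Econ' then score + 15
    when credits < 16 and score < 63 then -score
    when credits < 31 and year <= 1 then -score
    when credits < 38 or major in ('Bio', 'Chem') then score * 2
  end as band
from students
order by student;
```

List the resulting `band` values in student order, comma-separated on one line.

student=Alice: credits < 38 or major in ('Bio', 'Chem') → 138
student=Diego: credits < 38 or major in ('Bio', 'Chem') → 104
student=Eve: (no match → NULL) → NULL
student=Gus: credits < 38 or major in ('Bio', 'Chem') → 152
student=Ines: credits < 38 or major in ('Bio', 'Chem') → 148
student=Lena: credits < 38 or major in ('Bio', 'Chem') → 116
student=Rosa: credits < 38 or major in ('Bio', 'Chem') → 64
student=Sven: credits < 38 or major in ('Bio', 'Chem') → 160
student=Zane: credits < 38 or major in ('Bio', 'Chem') → 160

138, 104, NULL, 152, 148, 116, 64, 160, 160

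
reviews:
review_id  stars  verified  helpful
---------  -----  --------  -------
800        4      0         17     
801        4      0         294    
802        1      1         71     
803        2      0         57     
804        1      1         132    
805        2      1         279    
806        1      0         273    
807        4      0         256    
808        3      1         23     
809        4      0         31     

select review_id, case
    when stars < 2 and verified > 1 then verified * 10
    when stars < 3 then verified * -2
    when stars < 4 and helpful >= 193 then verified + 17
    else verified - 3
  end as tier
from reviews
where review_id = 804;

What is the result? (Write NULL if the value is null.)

review_id = 804: stars=1, verified=1, helpful=132.
stars < 2 and verified > 1 → false
stars < 3 → true → -2

-2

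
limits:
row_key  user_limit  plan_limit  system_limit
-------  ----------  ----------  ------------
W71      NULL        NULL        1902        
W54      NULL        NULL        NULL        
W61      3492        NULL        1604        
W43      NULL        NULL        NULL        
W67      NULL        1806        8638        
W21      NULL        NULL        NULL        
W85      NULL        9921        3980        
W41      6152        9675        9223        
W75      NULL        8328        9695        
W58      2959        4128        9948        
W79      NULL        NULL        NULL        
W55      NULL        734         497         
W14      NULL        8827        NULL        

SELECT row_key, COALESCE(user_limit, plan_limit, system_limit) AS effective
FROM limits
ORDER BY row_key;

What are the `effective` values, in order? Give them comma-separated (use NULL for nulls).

row_key=W14: user_limit=NULL, plan_limit=8827 → 8827
row_key=W21: user_limit=NULL, plan_limit=NULL, system_limit=NULL (all NULL) → NULL
row_key=W41: user_limit=6152 → 6152
row_key=W43: user_limit=NULL, plan_limit=NULL, system_limit=NULL (all NULL) → NULL
row_key=W54: user_limit=NULL, plan_limit=NULL, system_limit=NULL (all NULL) → NULL
row_key=W55: user_limit=NULL, plan_limit=734 → 734
row_key=W58: user_limit=2959 → 2959
row_key=W61: user_limit=3492 → 3492
row_key=W67: user_limit=NULL, plan_limit=1806 → 1806
row_key=W71: user_limit=NULL, plan_limit=NULL, system_limit=1902 → 1902
row_key=W75: user_limit=NULL, plan_limit=8328 → 8328
row_key=W79: user_limit=NULL, plan_limit=NULL, system_limit=NULL (all NULL) → NULL
row_key=W85: user_limit=NULL, plan_limit=9921 → 9921

8827, NULL, 6152, NULL, NULL, 734, 2959, 3492, 1806, 1902, 8328, NULL, 9921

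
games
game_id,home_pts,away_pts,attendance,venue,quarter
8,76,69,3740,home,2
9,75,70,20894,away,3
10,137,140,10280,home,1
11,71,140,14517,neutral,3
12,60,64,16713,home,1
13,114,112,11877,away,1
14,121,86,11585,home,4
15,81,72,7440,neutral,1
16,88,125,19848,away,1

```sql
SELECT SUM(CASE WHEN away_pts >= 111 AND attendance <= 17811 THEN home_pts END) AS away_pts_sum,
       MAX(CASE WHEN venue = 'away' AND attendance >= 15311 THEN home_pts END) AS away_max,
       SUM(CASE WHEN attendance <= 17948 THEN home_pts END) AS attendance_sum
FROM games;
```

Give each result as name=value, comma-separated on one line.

away_pts_sum=322, away_max=88, attendance_sum=660

[away_pts_sum: away_pts >= 111 AND attendance <= 17811]
game_id=8: ✗
game_id=9: ✗
game_id=10: ✓ → 137
game_id=11: ✓ → 71
game_id=12: ✗
game_id=13: ✓ → 114
game_id=14: ✗
game_id=15: ✗
game_id=16: ✗
away_pts_sum = 137 + 71 + 114 = 322
—
[away_max: venue = 'away' AND attendance >= 15311]
game_id=8: ✗
game_id=9: ✓ → 75
game_id=10: ✗
game_id=11: ✗
game_id=12: ✗
game_id=13: ✗
game_id=14: ✗
game_id=15: ✗
game_id=16: ✓ → 88
away_max = MAX(75, 88) = 88
—
[attendance_sum: attendance <= 17948]
game_id=8: ✓ → 76
game_id=9: ✗
game_id=10: ✓ → 137
game_id=11: ✓ → 71
game_id=12: ✓ → 60
game_id=13: ✓ → 114
game_id=14: ✓ → 121
game_id=15: ✓ → 81
game_id=16: ✗
attendance_sum = 76 + 137 + 71 + 60 + 114 + 121 + 81 = 660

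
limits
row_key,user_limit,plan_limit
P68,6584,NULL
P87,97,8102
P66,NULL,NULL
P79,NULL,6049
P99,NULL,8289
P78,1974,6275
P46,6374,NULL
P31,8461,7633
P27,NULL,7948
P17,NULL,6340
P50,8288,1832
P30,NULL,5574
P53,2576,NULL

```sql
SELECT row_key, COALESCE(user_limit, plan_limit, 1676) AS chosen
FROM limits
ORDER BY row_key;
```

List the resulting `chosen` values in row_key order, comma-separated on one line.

row_key=P17: user_limit=NULL, plan_limit=6340 → 6340
row_key=P27: user_limit=NULL, plan_limit=7948 → 7948
row_key=P30: user_limit=NULL, plan_limit=5574 → 5574
row_key=P31: user_limit=8461 → 8461
row_key=P46: user_limit=6374 → 6374
row_key=P50: user_limit=8288 → 8288
row_key=P53: user_limit=2576 → 2576
row_key=P66: user_limit=NULL, plan_limit=NULL, → literal 1676 → 1676
row_key=P68: user_limit=6584 → 6584
row_key=P78: user_limit=1974 → 1974
row_key=P79: user_limit=NULL, plan_limit=6049 → 6049
row_key=P87: user_limit=97 → 97
row_key=P99: user_limit=NULL, plan_limit=8289 → 8289

6340, 7948, 5574, 8461, 6374, 8288, 2576, 1676, 6584, 1974, 6049, 97, 8289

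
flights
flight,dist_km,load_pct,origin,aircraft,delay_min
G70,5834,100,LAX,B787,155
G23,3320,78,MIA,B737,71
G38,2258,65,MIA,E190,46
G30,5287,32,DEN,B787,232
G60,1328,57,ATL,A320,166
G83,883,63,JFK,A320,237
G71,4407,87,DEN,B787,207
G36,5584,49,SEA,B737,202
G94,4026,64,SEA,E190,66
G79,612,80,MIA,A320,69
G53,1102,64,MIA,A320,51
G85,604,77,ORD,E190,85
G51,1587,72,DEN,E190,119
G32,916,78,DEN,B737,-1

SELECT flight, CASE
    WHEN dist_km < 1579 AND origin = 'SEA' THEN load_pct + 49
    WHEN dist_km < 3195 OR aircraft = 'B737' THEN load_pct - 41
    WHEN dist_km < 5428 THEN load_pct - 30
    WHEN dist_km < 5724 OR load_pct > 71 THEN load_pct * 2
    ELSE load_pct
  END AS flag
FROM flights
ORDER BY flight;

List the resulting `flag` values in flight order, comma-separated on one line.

flight=G23: dist_km < 3195 OR aircraft = 'B737' → 37
flight=G30: dist_km < 5428 → 2
flight=G32: dist_km < 3195 OR aircraft = 'B737' → 37
flight=G36: dist_km < 3195 OR aircraft = 'B737' → 8
flight=G38: dist_km < 3195 OR aircraft = 'B737' → 24
flight=G51: dist_km < 3195 OR aircraft = 'B737' → 31
flight=G53: dist_km < 3195 OR aircraft = 'B737' → 23
flight=G60: dist_km < 3195 OR aircraft = 'B737' → 16
flight=G70: dist_km < 5724 OR load_pct > 71 → 200
flight=G71: dist_km < 5428 → 57
flight=G79: dist_km < 3195 OR aircraft = 'B737' → 39
flight=G83: dist_km < 3195 OR aircraft = 'B737' → 22
flight=G85: dist_km < 3195 OR aircraft = 'B737' → 36
flight=G94: dist_km < 5428 → 34

37, 2, 37, 8, 24, 31, 23, 16, 200, 57, 39, 22, 36, 34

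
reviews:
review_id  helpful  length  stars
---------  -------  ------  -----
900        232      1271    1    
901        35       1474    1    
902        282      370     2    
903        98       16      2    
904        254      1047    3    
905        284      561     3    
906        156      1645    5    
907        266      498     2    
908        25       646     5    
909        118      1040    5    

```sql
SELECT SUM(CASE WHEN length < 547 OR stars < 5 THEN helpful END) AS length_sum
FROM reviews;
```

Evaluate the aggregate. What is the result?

review_id=900: ✓ → 232
review_id=901: ✓ → 35
review_id=902: ✓ → 282
review_id=903: ✓ → 98
review_id=904: ✓ → 254
review_id=905: ✓ → 284
review_id=906: ✗
review_id=907: ✓ → 266
review_id=908: ✗
review_id=909: ✗
length_sum = 232 + 35 + 282 + 98 + 254 + 284 + 266 = 1451

1451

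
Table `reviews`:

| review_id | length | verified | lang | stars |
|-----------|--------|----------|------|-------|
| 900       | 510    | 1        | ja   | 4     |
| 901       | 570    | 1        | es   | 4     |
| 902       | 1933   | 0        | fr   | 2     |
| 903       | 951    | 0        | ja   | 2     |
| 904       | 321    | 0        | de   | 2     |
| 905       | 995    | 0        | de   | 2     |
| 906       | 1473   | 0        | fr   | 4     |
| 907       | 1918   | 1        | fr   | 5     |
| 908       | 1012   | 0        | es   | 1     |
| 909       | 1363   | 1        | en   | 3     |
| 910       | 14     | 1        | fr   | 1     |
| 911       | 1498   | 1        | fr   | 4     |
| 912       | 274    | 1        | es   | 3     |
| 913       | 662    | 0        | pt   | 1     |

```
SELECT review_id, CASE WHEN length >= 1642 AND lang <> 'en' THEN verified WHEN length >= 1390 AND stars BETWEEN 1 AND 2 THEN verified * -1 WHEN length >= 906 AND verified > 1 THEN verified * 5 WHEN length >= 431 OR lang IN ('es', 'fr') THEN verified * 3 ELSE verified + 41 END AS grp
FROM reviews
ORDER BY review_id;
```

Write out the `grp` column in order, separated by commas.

review_id=900: length >= 431 OR lang IN ('es', 'fr') → 3
review_id=901: length >= 431 OR lang IN ('es', 'fr') → 3
review_id=902: length >= 1642 AND lang <> 'en' → 0
review_id=903: length >= 431 OR lang IN ('es', 'fr') → 0
review_id=904: ELSE → 41
review_id=905: length >= 431 OR lang IN ('es', 'fr') → 0
review_id=906: length >= 431 OR lang IN ('es', 'fr') → 0
review_id=907: length >= 1642 AND lang <> 'en' → 1
review_id=908: length >= 431 OR lang IN ('es', 'fr') → 0
review_id=909: length >= 431 OR lang IN ('es', 'fr') → 3
review_id=910: length >= 431 OR lang IN ('es', 'fr') → 3
review_id=911: length >= 431 OR lang IN ('es', 'fr') → 3
review_id=912: length >= 431 OR lang IN ('es', 'fr') → 3
review_id=913: length >= 431 OR lang IN ('es', 'fr') → 0

3, 3, 0, 0, 41, 0, 0, 1, 0, 3, 3, 3, 3, 0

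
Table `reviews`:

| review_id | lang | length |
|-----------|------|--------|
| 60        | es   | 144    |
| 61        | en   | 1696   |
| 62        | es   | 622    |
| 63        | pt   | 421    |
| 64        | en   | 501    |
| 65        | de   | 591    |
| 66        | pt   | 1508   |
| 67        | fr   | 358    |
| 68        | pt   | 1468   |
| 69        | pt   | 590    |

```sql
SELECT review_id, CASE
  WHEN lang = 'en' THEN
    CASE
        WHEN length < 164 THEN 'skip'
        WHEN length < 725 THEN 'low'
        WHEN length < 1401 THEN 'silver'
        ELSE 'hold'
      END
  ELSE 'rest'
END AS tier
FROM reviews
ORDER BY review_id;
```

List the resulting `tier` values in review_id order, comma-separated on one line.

rest, hold, rest, rest, low, rest, rest, rest, rest, rest

review_id=60: lang='es' → outer ELSE → rest
review_id=61: lang='en' → inner[ELSE] → hold
review_id=62: lang='es' → outer ELSE → rest
review_id=63: lang='pt' → outer ELSE → rest
review_id=64: lang='en' → inner[length < 725] → low
review_id=65: lang='de' → outer ELSE → rest
review_id=66: lang='pt' → outer ELSE → rest
review_id=67: lang='fr' → outer ELSE → rest
review_id=68: lang='pt' → outer ELSE → rest
review_id=69: lang='pt' → outer ELSE → rest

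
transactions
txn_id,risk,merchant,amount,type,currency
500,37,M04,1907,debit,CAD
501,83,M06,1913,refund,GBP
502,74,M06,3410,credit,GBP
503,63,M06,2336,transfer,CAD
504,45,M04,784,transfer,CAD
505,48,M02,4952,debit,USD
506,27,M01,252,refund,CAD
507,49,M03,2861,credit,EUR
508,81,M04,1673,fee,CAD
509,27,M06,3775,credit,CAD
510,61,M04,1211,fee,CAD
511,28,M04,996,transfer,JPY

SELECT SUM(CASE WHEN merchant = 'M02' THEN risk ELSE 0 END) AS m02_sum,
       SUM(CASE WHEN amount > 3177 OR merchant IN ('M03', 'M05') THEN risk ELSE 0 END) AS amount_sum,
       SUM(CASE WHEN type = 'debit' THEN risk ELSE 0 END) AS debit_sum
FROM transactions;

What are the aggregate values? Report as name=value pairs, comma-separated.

[m02_sum: merchant = 'M02']
txn_id=500: ✗
txn_id=501: ✗
txn_id=502: ✗
txn_id=503: ✗
txn_id=504: ✗
txn_id=505: ✓ → 48
txn_id=506: ✗
txn_id=507: ✗
txn_id=508: ✗
txn_id=509: ✗
txn_id=510: ✗
txn_id=511: ✗
m02_sum = 48
—
[amount_sum: amount > 3177 OR merchant IN ('M03', 'M05')]
txn_id=500: ✗
txn_id=501: ✗
txn_id=502: ✓ → 74
txn_id=503: ✗
txn_id=504: ✗
txn_id=505: ✓ → 48
txn_id=506: ✗
txn_id=507: ✓ → 49
txn_id=508: ✗
txn_id=509: ✓ → 27
txn_id=510: ✗
txn_id=511: ✗
amount_sum = 74 + 48 + 49 + 27 = 198
—
[debit_sum: type = 'debit']
txn_id=500: ✓ → 37
txn_id=501: ✗
txn_id=502: ✗
txn_id=503: ✗
txn_id=504: ✗
txn_id=505: ✓ → 48
txn_id=506: ✗
txn_id=507: ✗
txn_id=508: ✗
txn_id=509: ✗
txn_id=510: ✗
txn_id=511: ✗
debit_sum = 37 + 48 = 85

m02_sum=48, amount_sum=198, debit_sum=85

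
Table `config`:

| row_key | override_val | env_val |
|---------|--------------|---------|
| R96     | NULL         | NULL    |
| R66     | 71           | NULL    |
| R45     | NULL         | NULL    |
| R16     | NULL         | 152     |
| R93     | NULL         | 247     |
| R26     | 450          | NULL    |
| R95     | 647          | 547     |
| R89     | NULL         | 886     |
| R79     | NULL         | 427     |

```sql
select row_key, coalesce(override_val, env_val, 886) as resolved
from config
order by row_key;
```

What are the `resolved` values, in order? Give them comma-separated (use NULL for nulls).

row_key=R16: override_val=NULL, env_val=152 → 152
row_key=R26: override_val=450 → 450
row_key=R45: override_val=NULL, env_val=NULL, → literal 886 → 886
row_key=R66: override_val=71 → 71
row_key=R79: override_val=NULL, env_val=427 → 427
row_key=R89: override_val=NULL, env_val=886 → 886
row_key=R93: override_val=NULL, env_val=247 → 247
row_key=R95: override_val=647 → 647
row_key=R96: override_val=NULL, env_val=NULL, → literal 886 → 886

152, 450, 886, 71, 427, 886, 247, 647, 886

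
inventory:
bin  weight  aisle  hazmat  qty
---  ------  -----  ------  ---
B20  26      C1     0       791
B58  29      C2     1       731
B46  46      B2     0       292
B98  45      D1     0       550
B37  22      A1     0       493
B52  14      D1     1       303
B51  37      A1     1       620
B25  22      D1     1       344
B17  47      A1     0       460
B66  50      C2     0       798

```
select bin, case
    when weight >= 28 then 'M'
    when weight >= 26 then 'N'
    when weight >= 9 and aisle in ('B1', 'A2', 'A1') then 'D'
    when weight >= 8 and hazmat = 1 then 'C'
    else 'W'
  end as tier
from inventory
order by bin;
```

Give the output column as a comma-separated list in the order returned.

bin=B17: weight >= 28 → M
bin=B20: weight >= 26 → N
bin=B25: weight >= 8 and hazmat = 1 → C
bin=B37: weight >= 9 and aisle in ('B1', 'A2', 'A1') → D
bin=B46: weight >= 28 → M
bin=B51: weight >= 28 → M
bin=B52: weight >= 8 and hazmat = 1 → C
bin=B58: weight >= 28 → M
bin=B66: weight >= 28 → M
bin=B98: weight >= 28 → M

M, N, C, D, M, M, C, M, M, M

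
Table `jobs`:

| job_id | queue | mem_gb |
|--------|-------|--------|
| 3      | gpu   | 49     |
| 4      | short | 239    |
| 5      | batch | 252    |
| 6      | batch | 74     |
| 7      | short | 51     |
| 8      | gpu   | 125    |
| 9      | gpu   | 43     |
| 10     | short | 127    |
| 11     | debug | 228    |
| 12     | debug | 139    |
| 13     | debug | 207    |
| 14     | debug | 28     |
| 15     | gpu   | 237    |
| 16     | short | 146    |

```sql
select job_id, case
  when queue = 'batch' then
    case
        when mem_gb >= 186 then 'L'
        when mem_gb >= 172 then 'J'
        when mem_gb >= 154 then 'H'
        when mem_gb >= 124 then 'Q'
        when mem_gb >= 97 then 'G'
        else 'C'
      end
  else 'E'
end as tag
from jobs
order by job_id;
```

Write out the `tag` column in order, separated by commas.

job_id=3: queue='gpu' → outer ELSE → E
job_id=4: queue='short' → outer ELSE → E
job_id=5: queue='batch' → inner[mem_gb >= 186] → L
job_id=6: queue='batch' → inner[ELSE] → C
job_id=7: queue='short' → outer ELSE → E
job_id=8: queue='gpu' → outer ELSE → E
job_id=9: queue='gpu' → outer ELSE → E
job_id=10: queue='short' → outer ELSE → E
job_id=11: queue='debug' → outer ELSE → E
job_id=12: queue='debug' → outer ELSE → E
job_id=13: queue='debug' → outer ELSE → E
job_id=14: queue='debug' → outer ELSE → E
job_id=15: queue='gpu' → outer ELSE → E
job_id=16: queue='short' → outer ELSE → E

E, E, L, C, E, E, E, E, E, E, E, E, E, E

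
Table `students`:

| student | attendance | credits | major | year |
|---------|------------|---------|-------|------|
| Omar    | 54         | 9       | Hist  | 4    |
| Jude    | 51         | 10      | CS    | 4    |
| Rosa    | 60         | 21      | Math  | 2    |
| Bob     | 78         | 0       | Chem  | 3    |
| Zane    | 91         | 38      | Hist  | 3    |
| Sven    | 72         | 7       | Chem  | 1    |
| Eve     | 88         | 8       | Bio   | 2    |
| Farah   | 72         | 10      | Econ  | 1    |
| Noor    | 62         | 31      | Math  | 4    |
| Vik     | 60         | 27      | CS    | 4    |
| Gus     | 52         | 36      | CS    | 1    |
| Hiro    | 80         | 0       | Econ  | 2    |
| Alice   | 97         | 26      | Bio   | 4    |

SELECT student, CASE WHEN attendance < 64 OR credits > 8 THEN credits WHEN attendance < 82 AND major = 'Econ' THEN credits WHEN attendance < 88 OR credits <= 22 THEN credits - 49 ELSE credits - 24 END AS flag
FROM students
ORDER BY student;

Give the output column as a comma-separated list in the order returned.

student=Alice: attendance < 64 OR credits > 8 → 26
student=Bob: attendance < 88 OR credits <= 22 → -49
student=Eve: attendance < 88 OR credits <= 22 → -41
student=Farah: attendance < 64 OR credits > 8 → 10
student=Gus: attendance < 64 OR credits > 8 → 36
student=Hiro: attendance < 82 AND major = 'Econ' → 0
student=Jude: attendance < 64 OR credits > 8 → 10
student=Noor: attendance < 64 OR credits > 8 → 31
student=Omar: attendance < 64 OR credits > 8 → 9
student=Rosa: attendance < 64 OR credits > 8 → 21
student=Sven: attendance < 88 OR credits <= 22 → -42
student=Vik: attendance < 64 OR credits > 8 → 27
student=Zane: attendance < 64 OR credits > 8 → 38

26, -49, -41, 10, 36, 0, 10, 31, 9, 21, -42, 27, 38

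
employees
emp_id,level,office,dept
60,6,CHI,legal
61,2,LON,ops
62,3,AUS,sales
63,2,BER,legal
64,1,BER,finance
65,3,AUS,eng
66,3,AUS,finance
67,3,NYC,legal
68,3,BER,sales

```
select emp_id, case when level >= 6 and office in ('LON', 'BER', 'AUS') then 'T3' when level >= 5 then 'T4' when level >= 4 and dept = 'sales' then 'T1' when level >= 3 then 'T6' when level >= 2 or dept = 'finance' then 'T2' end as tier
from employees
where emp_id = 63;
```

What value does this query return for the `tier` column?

T2

emp_id = 63: level=2, office=BER, dept=legal.
level >= 6 and office in ('LON', 'BER', 'AUS') → false
level >= 5 → false
level >= 4 and dept = 'sales' → false
level >= 3 → false
level >= 2 or dept = 'finance' → true → T2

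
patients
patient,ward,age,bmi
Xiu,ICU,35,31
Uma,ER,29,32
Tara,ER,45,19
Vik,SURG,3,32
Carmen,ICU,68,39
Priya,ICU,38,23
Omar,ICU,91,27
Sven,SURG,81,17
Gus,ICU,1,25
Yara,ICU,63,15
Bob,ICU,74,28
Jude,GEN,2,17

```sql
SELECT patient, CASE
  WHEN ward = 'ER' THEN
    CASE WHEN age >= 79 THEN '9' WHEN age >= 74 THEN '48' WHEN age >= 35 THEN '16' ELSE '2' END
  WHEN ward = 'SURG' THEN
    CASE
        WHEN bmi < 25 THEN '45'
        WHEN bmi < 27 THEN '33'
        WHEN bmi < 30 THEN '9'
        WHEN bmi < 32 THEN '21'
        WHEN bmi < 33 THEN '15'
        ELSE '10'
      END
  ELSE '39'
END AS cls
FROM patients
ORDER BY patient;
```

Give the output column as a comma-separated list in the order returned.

39, 39, 39, 39, 39, 39, 45, 16, 2, 15, 39, 39

patient=Bob: ward='ICU' → outer ELSE → 39
patient=Carmen: ward='ICU' → outer ELSE → 39
patient=Gus: ward='ICU' → outer ELSE → 39
patient=Jude: ward='GEN' → outer ELSE → 39
patient=Omar: ward='ICU' → outer ELSE → 39
patient=Priya: ward='ICU' → outer ELSE → 39
patient=Sven: ward='SURG' → inner[bmi < 25] → 45
patient=Tara: ward='ER' → inner[age >= 35] → 16
patient=Uma: ward='ER' → inner[ELSE] → 2
patient=Vik: ward='SURG' → inner[bmi < 33] → 15
patient=Xiu: ward='ICU' → outer ELSE → 39
patient=Yara: ward='ICU' → outer ELSE → 39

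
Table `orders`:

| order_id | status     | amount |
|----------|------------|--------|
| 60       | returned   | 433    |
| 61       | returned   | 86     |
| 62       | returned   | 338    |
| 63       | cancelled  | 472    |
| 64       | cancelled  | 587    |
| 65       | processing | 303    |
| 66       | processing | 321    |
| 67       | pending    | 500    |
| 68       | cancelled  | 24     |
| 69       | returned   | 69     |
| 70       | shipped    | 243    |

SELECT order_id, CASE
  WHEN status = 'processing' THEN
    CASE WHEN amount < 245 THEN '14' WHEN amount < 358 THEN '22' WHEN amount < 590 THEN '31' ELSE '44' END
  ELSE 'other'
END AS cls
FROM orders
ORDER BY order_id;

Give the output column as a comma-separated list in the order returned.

other, other, other, other, other, 22, 22, other, other, other, other

order_id=60: status='returned' → outer ELSE → other
order_id=61: status='returned' → outer ELSE → other
order_id=62: status='returned' → outer ELSE → other
order_id=63: status='cancelled' → outer ELSE → other
order_id=64: status='cancelled' → outer ELSE → other
order_id=65: status='processing' → inner[amount < 358] → 22
order_id=66: status='processing' → inner[amount < 358] → 22
order_id=67: status='pending' → outer ELSE → other
order_id=68: status='cancelled' → outer ELSE → other
order_id=69: status='returned' → outer ELSE → other
order_id=70: status='shipped' → outer ELSE → other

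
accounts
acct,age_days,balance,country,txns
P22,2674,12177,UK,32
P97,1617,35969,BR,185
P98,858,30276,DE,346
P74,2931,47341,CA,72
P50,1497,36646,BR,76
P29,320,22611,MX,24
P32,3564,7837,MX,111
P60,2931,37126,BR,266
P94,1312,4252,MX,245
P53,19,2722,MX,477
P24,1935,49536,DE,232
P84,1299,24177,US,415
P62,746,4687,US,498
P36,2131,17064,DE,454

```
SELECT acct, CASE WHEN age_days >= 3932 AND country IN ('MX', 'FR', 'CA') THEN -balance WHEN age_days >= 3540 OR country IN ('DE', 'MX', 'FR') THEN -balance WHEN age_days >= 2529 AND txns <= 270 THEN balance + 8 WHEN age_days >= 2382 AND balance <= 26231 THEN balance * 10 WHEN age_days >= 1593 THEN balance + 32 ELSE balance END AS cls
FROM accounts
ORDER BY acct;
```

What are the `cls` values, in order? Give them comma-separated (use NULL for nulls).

12185, -49536, -22611, -7837, -17064, 36646, -2722, 37134, 4687, 47349, 24177, -4252, 36001, -30276

acct=P22: age_days >= 2529 AND txns <= 270 → 12185
acct=P24: age_days >= 3540 OR country IN ('DE', 'MX', 'FR') → -49536
acct=P29: age_days >= 3540 OR country IN ('DE', 'MX', 'FR') → -22611
acct=P32: age_days >= 3540 OR country IN ('DE', 'MX', 'FR') → -7837
acct=P36: age_days >= 3540 OR country IN ('DE', 'MX', 'FR') → -17064
acct=P50: ELSE → 36646
acct=P53: age_days >= 3540 OR country IN ('DE', 'MX', 'FR') → -2722
acct=P60: age_days >= 2529 AND txns <= 270 → 37134
acct=P62: ELSE → 4687
acct=P74: age_days >= 2529 AND txns <= 270 → 47349
acct=P84: ELSE → 24177
acct=P94: age_days >= 3540 OR country IN ('DE', 'MX', 'FR') → -4252
acct=P97: age_days >= 1593 → 36001
acct=P98: age_days >= 3540 OR country IN ('DE', 'MX', 'FR') → -30276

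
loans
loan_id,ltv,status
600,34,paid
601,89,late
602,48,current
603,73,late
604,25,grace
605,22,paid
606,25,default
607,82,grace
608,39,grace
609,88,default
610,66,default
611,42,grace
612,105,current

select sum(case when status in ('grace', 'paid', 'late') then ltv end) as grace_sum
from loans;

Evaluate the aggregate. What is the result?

406

loan_id=600: ✓ → 34
loan_id=601: ✓ → 89
loan_id=602: ✗
loan_id=603: ✓ → 73
loan_id=604: ✓ → 25
loan_id=605: ✓ → 22
loan_id=606: ✗
loan_id=607: ✓ → 82
loan_id=608: ✓ → 39
loan_id=609: ✗
loan_id=610: ✗
loan_id=611: ✓ → 42
loan_id=612: ✗
grace_sum = 34 + 89 + 73 + 25 + 22 + 82 + 39 + 42 = 406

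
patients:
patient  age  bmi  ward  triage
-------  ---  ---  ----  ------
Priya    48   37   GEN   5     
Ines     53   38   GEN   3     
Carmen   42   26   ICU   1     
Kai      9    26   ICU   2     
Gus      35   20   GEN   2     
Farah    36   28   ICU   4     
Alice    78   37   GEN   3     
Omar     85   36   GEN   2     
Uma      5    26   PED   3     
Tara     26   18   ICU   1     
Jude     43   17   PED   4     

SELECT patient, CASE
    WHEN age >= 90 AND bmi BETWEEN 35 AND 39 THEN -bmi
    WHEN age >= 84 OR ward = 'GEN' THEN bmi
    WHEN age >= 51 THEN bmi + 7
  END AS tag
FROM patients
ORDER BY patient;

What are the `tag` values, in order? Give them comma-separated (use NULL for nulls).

patient=Alice: age >= 84 OR ward = 'GEN' → 37
patient=Carmen: (no match → NULL) → NULL
patient=Farah: (no match → NULL) → NULL
patient=Gus: age >= 84 OR ward = 'GEN' → 20
patient=Ines: age >= 84 OR ward = 'GEN' → 38
patient=Jude: (no match → NULL) → NULL
patient=Kai: (no match → NULL) → NULL
patient=Omar: age >= 84 OR ward = 'GEN' → 36
patient=Priya: age >= 84 OR ward = 'GEN' → 37
patient=Tara: (no match → NULL) → NULL
patient=Uma: (no match → NULL) → NULL

37, NULL, NULL, 20, 38, NULL, NULL, 36, 37, NULL, NULL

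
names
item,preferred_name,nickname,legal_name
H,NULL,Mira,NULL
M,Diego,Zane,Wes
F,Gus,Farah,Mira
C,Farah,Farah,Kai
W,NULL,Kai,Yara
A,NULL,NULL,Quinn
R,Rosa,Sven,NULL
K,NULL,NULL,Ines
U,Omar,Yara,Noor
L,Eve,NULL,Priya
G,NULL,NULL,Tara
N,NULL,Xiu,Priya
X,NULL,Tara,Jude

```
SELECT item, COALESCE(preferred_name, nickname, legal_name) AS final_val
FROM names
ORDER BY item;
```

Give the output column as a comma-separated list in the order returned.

Quinn, Farah, Gus, Tara, Mira, Ines, Eve, Diego, Xiu, Rosa, Omar, Kai, Tara

item=A: preferred_name=NULL, nickname=NULL, legal_name=Quinn → Quinn
item=C: preferred_name=Farah → Farah
item=F: preferred_name=Gus → Gus
item=G: preferred_name=NULL, nickname=NULL, legal_name=Tara → Tara
item=H: preferred_name=NULL, nickname=Mira → Mira
item=K: preferred_name=NULL, nickname=NULL, legal_name=Ines → Ines
item=L: preferred_name=Eve → Eve
item=M: preferred_name=Diego → Diego
item=N: preferred_name=NULL, nickname=Xiu → Xiu
item=R: preferred_name=Rosa → Rosa
item=U: preferred_name=Omar → Omar
item=W: preferred_name=NULL, nickname=Kai → Kai
item=X: preferred_name=NULL, nickname=Tara → Tara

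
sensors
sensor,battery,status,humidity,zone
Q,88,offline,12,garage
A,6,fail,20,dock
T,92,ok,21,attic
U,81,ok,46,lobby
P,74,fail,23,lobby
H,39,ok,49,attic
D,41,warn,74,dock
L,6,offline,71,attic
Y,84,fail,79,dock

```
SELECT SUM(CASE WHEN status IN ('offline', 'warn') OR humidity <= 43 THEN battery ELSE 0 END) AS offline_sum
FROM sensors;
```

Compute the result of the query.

307

sensor=Q: ✓ → 88
sensor=A: ✓ → 6
sensor=T: ✓ → 92
sensor=U: ✗
sensor=P: ✓ → 74
sensor=H: ✗
sensor=D: ✓ → 41
sensor=L: ✓ → 6
sensor=Y: ✗
offline_sum = 88 + 6 + 92 + 74 + 41 + 6 = 307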